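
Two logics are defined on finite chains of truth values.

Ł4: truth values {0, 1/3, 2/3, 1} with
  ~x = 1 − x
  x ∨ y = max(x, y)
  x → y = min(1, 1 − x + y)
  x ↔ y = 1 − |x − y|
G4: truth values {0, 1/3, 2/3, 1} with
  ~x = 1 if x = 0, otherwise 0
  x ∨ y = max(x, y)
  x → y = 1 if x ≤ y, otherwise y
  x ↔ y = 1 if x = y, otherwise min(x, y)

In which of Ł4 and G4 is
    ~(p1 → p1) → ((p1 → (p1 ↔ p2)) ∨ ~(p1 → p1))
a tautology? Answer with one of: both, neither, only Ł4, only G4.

In Ł4: every assignment gives 1 — tautology.
In G4: every assignment gives 1 — tautology.

both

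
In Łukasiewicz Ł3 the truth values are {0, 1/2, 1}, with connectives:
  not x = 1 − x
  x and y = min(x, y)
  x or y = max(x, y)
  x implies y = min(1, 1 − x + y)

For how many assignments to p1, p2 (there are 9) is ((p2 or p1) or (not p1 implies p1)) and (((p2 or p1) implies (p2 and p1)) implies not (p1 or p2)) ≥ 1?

p1 = 0, p2 = 0 ↦ 0  <
p1 = 0, p2 = 1/2 ↦ 1/2  <
p1 = 0, p2 = 1 ↦ 1  ≥
p1 = 1/2, p2 = 0 ↦ 1  ≥
p1 = 1/2, p2 = 1/2 ↦ 1/2  <
p1 = 1/2, p2 = 1 ↦ 1/2  <
p1 = 1, p2 = 0 ↦ 1  ≥
p1 = 1, p2 = 1/2 ↦ 1/2  <
p1 = 1, p2 = 1 ↦ 0  <
So 3 of the 9 assignments meet the threshold.

3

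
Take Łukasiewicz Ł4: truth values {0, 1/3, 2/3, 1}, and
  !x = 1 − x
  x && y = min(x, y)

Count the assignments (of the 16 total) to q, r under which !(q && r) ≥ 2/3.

q = 0, r = 0 ↦ 1  ≥
q = 0, r = 1/3 ↦ 1  ≥
q = 0, r = 2/3 ↦ 1  ≥
q = 0, r = 1 ↦ 1  ≥
q = 1/3, r = 0 ↦ 1  ≥
q = 1/3, r = 1/3 ↦ 2/3  ≥
q = 1/3, r = 2/3 ↦ 2/3  ≥
q = 1/3, r = 1 ↦ 2/3  ≥
q = 2/3, r = 0 ↦ 1  ≥
q = 2/3, r = 1/3 ↦ 2/3  ≥
q = 2/3, r = 2/3 ↦ 1/3  <
q = 2/3, r = 1 ↦ 1/3  <
q = 1, r = 0 ↦ 1  ≥
q = 1, r = 1/3 ↦ 2/3  ≥
q = 1, r = 2/3 ↦ 1/3  <
q = 1, r = 1 ↦ 0  <
So 12 of the 16 assignments meet the threshold.

12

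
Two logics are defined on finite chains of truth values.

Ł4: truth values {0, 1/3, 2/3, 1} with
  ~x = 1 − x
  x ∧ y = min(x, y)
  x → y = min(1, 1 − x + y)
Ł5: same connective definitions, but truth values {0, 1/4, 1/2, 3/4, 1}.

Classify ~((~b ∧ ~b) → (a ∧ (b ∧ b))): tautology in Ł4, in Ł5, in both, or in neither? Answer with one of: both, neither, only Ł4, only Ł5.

neither

In Ł4: at a = 0, b = 1/3 the value is 2/3 — not a tautology.
In Ł5: at a = 0, b = 1/4 the value is 3/4 — not a tautology.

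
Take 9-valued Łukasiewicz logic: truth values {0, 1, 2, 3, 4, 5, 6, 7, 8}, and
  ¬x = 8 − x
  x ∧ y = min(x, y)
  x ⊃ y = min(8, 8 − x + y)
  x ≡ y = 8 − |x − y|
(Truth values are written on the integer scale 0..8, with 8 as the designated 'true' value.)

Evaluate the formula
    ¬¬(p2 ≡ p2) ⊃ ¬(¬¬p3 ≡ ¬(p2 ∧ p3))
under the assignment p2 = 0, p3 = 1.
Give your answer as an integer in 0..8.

7

p2 ≡ p2 = 0 ≡ 0 = 8
¬(p2 ≡ p2) = ¬8 = 0
¬¬(p2 ≡ p2) = ¬0 = 8
¬p3 = ¬1 = 7
¬¬p3 = ¬7 = 1
p2 ∧ p3 = 0 ∧ 1 = 0
¬(p2 ∧ p3) = ¬0 = 8
¬¬p3 ≡ ¬(p2 ∧ p3) = 1 ≡ 8 = 1
¬(¬¬p3 ≡ ¬(p2 ∧ p3)) = ¬1 = 7
¬¬(p2 ≡ p2) ⊃ ¬(¬¬p3 ≡ ¬(p2 ∧ p3)) = 8 ⊃ 7 = 7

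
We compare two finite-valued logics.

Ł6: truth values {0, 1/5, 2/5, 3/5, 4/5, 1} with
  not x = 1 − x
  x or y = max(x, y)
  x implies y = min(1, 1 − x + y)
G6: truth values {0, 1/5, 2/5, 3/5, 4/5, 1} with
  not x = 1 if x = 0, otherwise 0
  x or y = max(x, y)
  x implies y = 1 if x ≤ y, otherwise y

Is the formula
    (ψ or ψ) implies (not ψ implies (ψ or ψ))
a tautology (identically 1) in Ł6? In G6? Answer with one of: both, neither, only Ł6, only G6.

In Ł6: every assignment gives 1 — tautology.
In G6: every assignment gives 1 — tautology.

both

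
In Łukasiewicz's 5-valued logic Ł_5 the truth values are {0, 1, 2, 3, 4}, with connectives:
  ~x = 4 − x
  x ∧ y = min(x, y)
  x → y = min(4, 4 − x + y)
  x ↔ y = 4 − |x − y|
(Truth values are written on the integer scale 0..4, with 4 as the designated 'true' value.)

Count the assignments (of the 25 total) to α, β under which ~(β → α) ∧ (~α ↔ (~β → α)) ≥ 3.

3

value 4: 1 assignment (counts)
value 3: 2 assignments (counts)
value 2: 3 assignments
value 1: 4 assignments
value 0: 15 assignments
So 3 of the 25 assignments meet the threshold.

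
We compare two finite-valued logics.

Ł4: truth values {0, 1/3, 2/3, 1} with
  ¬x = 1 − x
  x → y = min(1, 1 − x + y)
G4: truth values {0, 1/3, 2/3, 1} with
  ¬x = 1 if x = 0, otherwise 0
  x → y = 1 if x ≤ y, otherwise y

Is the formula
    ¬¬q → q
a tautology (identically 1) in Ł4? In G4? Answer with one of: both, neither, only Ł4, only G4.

In Ł4: every assignment gives 1 — tautology.
In G4: at q = 1/3 the value is 1/3 — not a tautology.

only Ł4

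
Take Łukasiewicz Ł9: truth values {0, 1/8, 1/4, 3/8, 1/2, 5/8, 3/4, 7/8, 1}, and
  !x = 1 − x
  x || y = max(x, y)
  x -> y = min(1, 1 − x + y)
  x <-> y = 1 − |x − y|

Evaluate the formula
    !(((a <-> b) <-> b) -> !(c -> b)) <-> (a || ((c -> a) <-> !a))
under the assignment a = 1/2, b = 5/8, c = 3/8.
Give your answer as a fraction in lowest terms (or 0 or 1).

a <-> b = 1/2 <-> 5/8 = 7/8
(a <-> b) <-> b = 7/8 <-> 5/8 = 3/4
c -> b = 3/8 -> 5/8 = 1
!(c -> b) = !1 = 0
((a <-> b) <-> b) -> !(c -> b) = 3/4 -> 0 = 1/4
!(((a <-> b) <-> b) -> !(c -> b)) = !1/4 = 3/4
c -> a = 3/8 -> 1/2 = 1
!a = !1/2 = 1/2
(c -> a) <-> !a = 1 <-> 1/2 = 1/2
a || ((c -> a) <-> !a) = 1/2 || 1/2 = 1/2
!(((a <-> b) <-> b) -> !(c -> b)) <-> (a || ((c -> a) <-> !a)) = 3/4 <-> 1/2 = 3/4

3/4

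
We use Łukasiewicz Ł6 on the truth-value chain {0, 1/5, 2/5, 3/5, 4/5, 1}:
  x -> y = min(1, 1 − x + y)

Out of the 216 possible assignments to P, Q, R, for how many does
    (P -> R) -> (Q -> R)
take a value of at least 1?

value 1: 161 assignments (counts)
value 4/5: 25 assignments
value 3/5: 16 assignments
value 2/5: 9 assignments
value 1/5: 4 assignments
value 0: 1 assignment
So 161 of the 216 assignments meet the threshold.

161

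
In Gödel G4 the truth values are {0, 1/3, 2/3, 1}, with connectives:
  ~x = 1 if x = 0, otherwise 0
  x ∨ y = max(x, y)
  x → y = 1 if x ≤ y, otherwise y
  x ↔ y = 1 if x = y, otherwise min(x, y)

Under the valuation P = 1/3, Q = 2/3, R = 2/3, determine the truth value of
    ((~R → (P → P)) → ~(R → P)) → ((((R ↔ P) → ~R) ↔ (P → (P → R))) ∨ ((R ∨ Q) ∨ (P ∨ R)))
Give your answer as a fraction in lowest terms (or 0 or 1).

~R = ~2/3 = 0
P → P = 1/3 → 1/3 = 1
~R → (P → P) = 0 → 1 = 1
R → P = 2/3 → 1/3 = 1/3
~(R → P) = ~1/3 = 0
(~R → (P → P)) → ~(R → P) = 1 → 0 = 0
R ↔ P = 2/3 ↔ 1/3 = 1/3
~R = ~2/3 = 0
(R ↔ P) → ~R = 1/3 → 0 = 0
P → R = 1/3 → 2/3 = 1
P → (P → R) = 1/3 → 1 = 1
((R ↔ P) → ~R) ↔ (P → (P → R)) = 0 ↔ 1 = 0
R ∨ Q = 2/3 ∨ 2/3 = 2/3
P ∨ R = 1/3 ∨ 2/3 = 2/3
(R ∨ Q) ∨ (P ∨ R) = 2/3 ∨ 2/3 = 2/3
(((R ↔ P) → ~R) ↔ (P → (P → R))) ∨ ((R ∨ Q) ∨ (P ∨ R)) = 0 ∨ 2/3 = 2/3
((~R → (P → P)) → ~(R → P)) → ((((R ↔ P) → ~R) ↔ (P → (P → R))) ∨ ((R ∨ Q) ∨ (P ∨ R))) = 0 → 2/3 = 1

1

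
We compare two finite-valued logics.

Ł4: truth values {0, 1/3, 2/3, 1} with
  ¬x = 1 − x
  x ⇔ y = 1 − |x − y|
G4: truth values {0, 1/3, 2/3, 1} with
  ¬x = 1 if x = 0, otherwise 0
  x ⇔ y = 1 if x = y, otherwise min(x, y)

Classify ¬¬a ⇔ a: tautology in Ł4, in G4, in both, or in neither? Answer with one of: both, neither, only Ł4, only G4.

only Ł4

In Ł4: every assignment gives 1 — tautology.
In G4: at a = 1/3 the value is 1/3 — not a tautology.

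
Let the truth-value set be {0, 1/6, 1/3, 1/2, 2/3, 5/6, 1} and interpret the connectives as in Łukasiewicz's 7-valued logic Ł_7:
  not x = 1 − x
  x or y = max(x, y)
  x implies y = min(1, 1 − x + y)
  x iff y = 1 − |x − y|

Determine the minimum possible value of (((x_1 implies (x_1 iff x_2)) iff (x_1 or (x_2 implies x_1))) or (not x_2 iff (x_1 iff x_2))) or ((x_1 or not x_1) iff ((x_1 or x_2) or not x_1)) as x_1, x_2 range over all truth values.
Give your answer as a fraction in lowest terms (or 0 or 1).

1/2

Take x_1 = 1/2, x_2 = 1:
x_1 iff x_2 = 1/2 iff 1 = 1/2
x_1 implies (x_1 iff x_2) = 1/2 implies 1/2 = 1
x_2 implies x_1 = 1 implies 1/2 = 1/2
x_1 or (x_2 implies x_1) = 1/2 or 1/2 = 1/2
(x_1 implies (x_1 iff x_2)) iff (x_1 or (x_2 implies x_1)) = 1 iff 1/2 = 1/2
not x_2 = not 1 = 0
x_1 iff x_2 = 1/2 iff 1 = 1/2
not x_2 iff (x_1 iff x_2) = 0 iff 1/2 = 1/2
((x_1 implies (x_1 iff x_2)) iff (x_1 or (x_2 implies x_1))) or (not x_2 iff (x_1 iff x_2)) = 1/2 or 1/2 = 1/2
not x_1 = not 1/2 = 1/2
x_1 or not x_1 = 1/2 or 1/2 = 1/2
x_1 or x_2 = 1/2 or 1 = 1
not x_1 = not 1/2 = 1/2
(x_1 or x_2) or not x_1 = 1 or 1/2 = 1
(x_1 or not x_1) iff ((x_1 or x_2) or not x_1) = 1/2 iff 1 = 1/2
(((x_1 implies (x_1 iff x_2)) iff (x_1 or (x_2 implies x_1))) or (not x_2 iff (x_1 iff x_2))) or ((x_1 or not x_1) iff ((x_1 or x_2) or not x_1)) = 1/2 or 1/2 = 1/2
No assignment yields a value below 1/2, so this is the minimum.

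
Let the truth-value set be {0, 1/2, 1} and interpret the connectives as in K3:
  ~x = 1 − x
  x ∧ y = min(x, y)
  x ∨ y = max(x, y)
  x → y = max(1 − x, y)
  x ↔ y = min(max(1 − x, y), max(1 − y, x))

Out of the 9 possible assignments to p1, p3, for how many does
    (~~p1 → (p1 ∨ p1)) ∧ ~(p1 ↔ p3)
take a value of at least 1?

2

p1 = 0, p3 = 0 ↦ 0  <
p1 = 0, p3 = 1/2 ↦ 1/2  <
p1 = 0, p3 = 1 ↦ 1  ≥
p1 = 1/2, p3 = 0 ↦ 1/2  <
p1 = 1/2, p3 = 1/2 ↦ 1/2  <
p1 = 1/2, p3 = 1 ↦ 1/2  <
p1 = 1, p3 = 0 ↦ 1  ≥
p1 = 1, p3 = 1/2 ↦ 1/2  <
p1 = 1, p3 = 1 ↦ 0  <
So 2 of the 9 assignments meet the threshold.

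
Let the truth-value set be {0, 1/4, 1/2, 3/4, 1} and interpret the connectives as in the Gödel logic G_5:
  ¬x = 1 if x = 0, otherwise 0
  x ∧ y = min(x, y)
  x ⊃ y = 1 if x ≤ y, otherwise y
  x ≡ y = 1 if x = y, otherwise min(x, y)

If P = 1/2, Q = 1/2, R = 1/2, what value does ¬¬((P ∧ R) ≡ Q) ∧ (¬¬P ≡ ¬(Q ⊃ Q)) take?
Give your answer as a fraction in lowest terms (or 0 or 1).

P ∧ R = 1/2 ∧ 1/2 = 1/2
(P ∧ R) ≡ Q = 1/2 ≡ 1/2 = 1
¬((P ∧ R) ≡ Q) = ¬1 = 0
¬¬((P ∧ R) ≡ Q) = ¬0 = 1
¬P = ¬1/2 = 0
¬¬P = ¬0 = 1
Q ⊃ Q = 1/2 ⊃ 1/2 = 1
¬(Q ⊃ Q) = ¬1 = 0
¬¬P ≡ ¬(Q ⊃ Q) = 1 ≡ 0 = 0
¬¬((P ∧ R) ≡ Q) ∧ (¬¬P ≡ ¬(Q ⊃ Q)) = 1 ∧ 0 = 0

0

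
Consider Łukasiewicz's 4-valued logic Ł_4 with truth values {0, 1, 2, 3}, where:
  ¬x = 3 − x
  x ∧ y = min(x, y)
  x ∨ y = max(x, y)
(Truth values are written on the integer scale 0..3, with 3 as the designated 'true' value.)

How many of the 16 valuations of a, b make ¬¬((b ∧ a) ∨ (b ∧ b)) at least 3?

4

a = 0, b = 0 ↦ 0  <
a = 0, b = 1 ↦ 1  <
a = 0, b = 2 ↦ 2  <
a = 0, b = 3 ↦ 3  ≥
a = 1, b = 0 ↦ 0  <
a = 1, b = 1 ↦ 1  <
a = 1, b = 2 ↦ 2  <
a = 1, b = 3 ↦ 3  ≥
a = 2, b = 0 ↦ 0  <
a = 2, b = 1 ↦ 1  <
a = 2, b = 2 ↦ 2  <
a = 2, b = 3 ↦ 3  ≥
a = 3, b = 0 ↦ 0  <
a = 3, b = 1 ↦ 1  <
a = 3, b = 2 ↦ 2  <
a = 3, b = 3 ↦ 3  ≥
So 4 of the 16 assignments meet the threshold.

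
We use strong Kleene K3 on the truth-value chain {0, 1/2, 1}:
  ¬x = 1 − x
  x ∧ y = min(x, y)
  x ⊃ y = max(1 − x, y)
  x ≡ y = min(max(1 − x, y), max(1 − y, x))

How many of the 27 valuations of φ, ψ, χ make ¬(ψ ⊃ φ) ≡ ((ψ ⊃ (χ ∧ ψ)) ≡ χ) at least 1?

value 1: 5 assignments (counts)
value 1/2: 17 assignments
value 0: 5 assignments
So 5 of the 27 assignments meet the threshold.

5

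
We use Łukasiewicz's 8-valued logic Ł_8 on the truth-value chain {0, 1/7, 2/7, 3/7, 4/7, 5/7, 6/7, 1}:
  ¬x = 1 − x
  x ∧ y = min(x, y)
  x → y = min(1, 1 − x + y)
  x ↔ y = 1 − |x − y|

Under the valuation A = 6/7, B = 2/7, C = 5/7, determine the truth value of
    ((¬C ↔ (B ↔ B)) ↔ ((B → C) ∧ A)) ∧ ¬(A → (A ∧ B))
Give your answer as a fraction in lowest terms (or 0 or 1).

¬C = ¬5/7 = 2/7
B ↔ B = 2/7 ↔ 2/7 = 1
¬C ↔ (B ↔ B) = 2/7 ↔ 1 = 2/7
B → C = 2/7 → 5/7 = 1
(B → C) ∧ A = 1 ∧ 6/7 = 6/7
(¬C ↔ (B ↔ B)) ↔ ((B → C) ∧ A) = 2/7 ↔ 6/7 = 3/7
A ∧ B = 6/7 ∧ 2/7 = 2/7
A → (A ∧ B) = 6/7 → 2/7 = 3/7
¬(A → (A ∧ B)) = ¬3/7 = 4/7
((¬C ↔ (B ↔ B)) ↔ ((B → C) ∧ A)) ∧ ¬(A → (A ∧ B)) = 3/7 ∧ 4/7 = 3/7

3/7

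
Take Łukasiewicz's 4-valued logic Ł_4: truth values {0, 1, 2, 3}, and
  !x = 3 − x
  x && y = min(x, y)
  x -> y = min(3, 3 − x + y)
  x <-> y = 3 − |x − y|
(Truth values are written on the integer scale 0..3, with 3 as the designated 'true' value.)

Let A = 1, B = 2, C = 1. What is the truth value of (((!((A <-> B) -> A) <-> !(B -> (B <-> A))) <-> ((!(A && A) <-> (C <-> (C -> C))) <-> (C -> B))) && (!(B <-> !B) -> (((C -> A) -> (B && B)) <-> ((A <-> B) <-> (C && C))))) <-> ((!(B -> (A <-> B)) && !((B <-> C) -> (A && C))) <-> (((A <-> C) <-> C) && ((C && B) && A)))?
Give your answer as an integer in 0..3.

A <-> B = 1 <-> 2 = 2
(A <-> B) -> A = 2 -> 1 = 2
!((A <-> B) -> A) = !2 = 1
B <-> A = 2 <-> 1 = 2
B -> (B <-> A) = 2 -> 2 = 3
!(B -> (B <-> A)) = !3 = 0
!((A <-> B) -> A) <-> !(B -> (B <-> A)) = 1 <-> 0 = 2
A && A = 1 && 1 = 1
!(A && A) = !1 = 2
C -> C = 1 -> 1 = 3
C <-> (C -> C) = 1 <-> 3 = 1
!(A && A) <-> (C <-> (C -> C)) = 2 <-> 1 = 2
C -> B = 1 -> 2 = 3
(!(A && A) <-> (C <-> (C -> C))) <-> (C -> B) = 2 <-> 3 = 2
(!((A <-> B) -> A) <-> !(B -> (B <-> A))) <-> ((!(A && A) <-> (C <-> (C -> C))) <-> (C -> B)) = 2 <-> 2 = 3
!B = !2 = 1
B <-> !B = 2 <-> 1 = 2
!(B <-> !B) = !2 = 1
C -> A = 1 -> 1 = 3
B && B = 2 && 2 = 2
(C -> A) -> (B && B) = 3 -> 2 = 2
A <-> B = 1 <-> 2 = 2
C && C = 1 && 1 = 1
(A <-> B) <-> (C && C) = 2 <-> 1 = 2
((C -> A) -> (B && B)) <-> ((A <-> B) <-> (C && C)) = 2 <-> 2 = 3
!(B <-> !B) -> (((C -> A) -> (B && B)) <-> ((A <-> B) <-> (C && C))) = 1 -> 3 = 3
((!((A <-> B) -> A) <-> !(B -> (B <-> A))) <-> ((!(A && A) <-> (C <-> (C -> C))) <-> (C -> B))) && (!(B <-> !B) -> (((C -> A) -> (B && B)) <-> ((A <-> B) <-> (C && C)))) = 3 && 3 = 3
A <-> B = 1 <-> 2 = 2
B -> (A <-> B) = 2 -> 2 = 3
!(B -> (A <-> B)) = !3 = 0
B <-> C = 2 <-> 1 = 2
A && C = 1 && 1 = 1
(B <-> C) -> (A && C) = 2 -> 1 = 2
!((B <-> C) -> (A && C)) = !2 = 1
!(B -> (A <-> B)) && !((B <-> C) -> (A && C)) = 0 && 1 = 0
A <-> C = 1 <-> 1 = 3
(A <-> C) <-> C = 3 <-> 1 = 1
C && B = 1 && 2 = 1
(C && B) && A = 1 && 1 = 1
((A <-> C) <-> C) && ((C && B) && A) = 1 && 1 = 1
(!(B -> (A <-> B)) && !((B <-> C) -> (A && C))) <-> (((A <-> C) <-> C) && ((C && B) && A)) = 0 <-> 1 = 2
(((!((A <-> B) -> A) <-> !(B -> (B <-> A))) <-> ((!(A && A) <-> (C <-> (C -> C))) <-> (C -> B))) && (!(B <-> !B) -> (((C -> A) -> (B && B)) <-> ((A <-> B) <-> (C && C))))) <-> ((!(B -> (A <-> B)) && !((B <-> C) -> (A && C))) <-> (((A <-> C) <-> C) && ((C && B) && A))) = 3 <-> 2 = 2

2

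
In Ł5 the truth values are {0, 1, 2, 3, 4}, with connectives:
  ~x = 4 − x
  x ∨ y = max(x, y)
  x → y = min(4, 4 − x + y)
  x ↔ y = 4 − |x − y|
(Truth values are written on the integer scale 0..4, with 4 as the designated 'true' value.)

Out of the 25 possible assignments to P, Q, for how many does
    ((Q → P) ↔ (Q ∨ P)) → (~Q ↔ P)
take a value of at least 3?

value 4: 16 assignments (counts)
value 3: 4 assignments (counts)
value 2: 3 assignments
value 1: 1 assignment
value 0: 1 assignment
So 20 of the 25 assignments meet the threshold.

20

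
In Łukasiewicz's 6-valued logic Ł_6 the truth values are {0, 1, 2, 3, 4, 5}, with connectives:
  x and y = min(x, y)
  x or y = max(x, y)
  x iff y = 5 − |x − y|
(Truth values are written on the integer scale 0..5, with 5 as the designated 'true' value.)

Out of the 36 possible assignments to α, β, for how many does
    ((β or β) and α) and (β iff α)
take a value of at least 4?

value 5: 1 assignment (counts)
value 4: 3 assignments (counts)
value 3: 5 assignments
value 2: 7 assignments
value 1: 9 assignments
value 0: 11 assignments
So 4 of the 36 assignments meet the threshold.

4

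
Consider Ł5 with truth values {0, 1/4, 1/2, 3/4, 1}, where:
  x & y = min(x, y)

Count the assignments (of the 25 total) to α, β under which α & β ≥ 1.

1

value 1: 1 assignment (counts)
value 3/4: 3 assignments
value 1/2: 5 assignments
value 1/4: 7 assignments
value 0: 9 assignments
So 1 of the 25 assignments meets the threshold.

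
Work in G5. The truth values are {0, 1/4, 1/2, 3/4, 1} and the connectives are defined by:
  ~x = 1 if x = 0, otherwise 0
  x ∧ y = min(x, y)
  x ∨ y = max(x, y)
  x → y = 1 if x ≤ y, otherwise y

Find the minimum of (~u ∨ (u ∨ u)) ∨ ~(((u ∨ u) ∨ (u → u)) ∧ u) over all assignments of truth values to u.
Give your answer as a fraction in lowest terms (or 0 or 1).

Take u = 1/4:
~u = ~1/4 = 0
u ∨ u = 1/4 ∨ 1/4 = 1/4
~u ∨ (u ∨ u) = 0 ∨ 1/4 = 1/4
u ∨ u = 1/4 ∨ 1/4 = 1/4
u → u = 1/4 → 1/4 = 1
(u ∨ u) ∨ (u → u) = 1/4 ∨ 1 = 1
((u ∨ u) ∨ (u → u)) ∧ u = 1 ∧ 1/4 = 1/4
~(((u ∨ u) ∨ (u → u)) ∧ u) = ~1/4 = 0
(~u ∨ (u ∨ u)) ∨ ~(((u ∨ u) ∨ (u → u)) ∧ u) = 1/4 ∨ 0 = 1/4
No assignment yields a value below 1/4, so this is the minimum.

1/4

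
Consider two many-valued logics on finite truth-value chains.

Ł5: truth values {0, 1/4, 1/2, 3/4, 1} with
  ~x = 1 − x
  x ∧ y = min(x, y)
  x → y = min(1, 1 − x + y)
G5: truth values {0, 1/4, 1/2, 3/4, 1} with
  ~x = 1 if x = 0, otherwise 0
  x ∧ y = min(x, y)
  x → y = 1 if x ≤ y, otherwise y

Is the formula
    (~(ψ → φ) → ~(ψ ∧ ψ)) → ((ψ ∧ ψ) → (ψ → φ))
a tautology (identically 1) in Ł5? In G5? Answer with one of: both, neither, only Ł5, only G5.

only Ł5

In Ł5: every assignment gives 1 — tautology.
In G5: at φ = 1/4, ψ = 1/2 the value is 1/4 — not a tautology.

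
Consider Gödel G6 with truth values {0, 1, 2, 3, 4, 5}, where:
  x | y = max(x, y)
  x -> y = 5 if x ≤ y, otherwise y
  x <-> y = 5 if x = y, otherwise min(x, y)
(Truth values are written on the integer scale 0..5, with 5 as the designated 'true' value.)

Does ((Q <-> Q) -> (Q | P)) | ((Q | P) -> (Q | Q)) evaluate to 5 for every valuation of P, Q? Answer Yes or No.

No

Counterexample: take P = 1, Q = 0.
Q <-> Q = 0 <-> 0 = 5
Q | P = 0 | 1 = 1
(Q <-> Q) -> (Q | P) = 5 -> 1 = 1
Q | P = 0 | 1 = 1
Q | Q = 0 | 0 = 0
(Q | P) -> (Q | Q) = 1 -> 0 = 0
((Q <-> Q) -> (Q | P)) | ((Q | P) -> (Q | Q)) = 1 | 0 = 1
This gives 1 ≠ 5.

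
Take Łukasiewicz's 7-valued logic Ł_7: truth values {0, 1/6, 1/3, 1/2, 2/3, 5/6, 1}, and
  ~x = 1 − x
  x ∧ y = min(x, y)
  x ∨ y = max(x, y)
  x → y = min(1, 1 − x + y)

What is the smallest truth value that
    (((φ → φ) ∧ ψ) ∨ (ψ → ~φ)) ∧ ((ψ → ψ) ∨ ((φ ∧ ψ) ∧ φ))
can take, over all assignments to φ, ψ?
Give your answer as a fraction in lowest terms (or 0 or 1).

1/2

Take φ = 1, ψ = 1/2:
φ → φ = 1 → 1 = 1
(φ → φ) ∧ ψ = 1 ∧ 1/2 = 1/2
~φ = ~1 = 0
ψ → ~φ = 1/2 → 0 = 1/2
((φ → φ) ∧ ψ) ∨ (ψ → ~φ) = 1/2 ∨ 1/2 = 1/2
ψ → ψ = 1/2 → 1/2 = 1
φ ∧ ψ = 1 ∧ 1/2 = 1/2
(φ ∧ ψ) ∧ φ = 1/2 ∧ 1 = 1/2
(ψ → ψ) ∨ ((φ ∧ ψ) ∧ φ) = 1 ∨ 1/2 = 1
(((φ → φ) ∧ ψ) ∨ (ψ → ~φ)) ∧ ((ψ → ψ) ∨ ((φ ∧ ψ) ∧ φ)) = 1/2 ∧ 1 = 1/2
No assignment yields a value below 1/2, so this is the minimum.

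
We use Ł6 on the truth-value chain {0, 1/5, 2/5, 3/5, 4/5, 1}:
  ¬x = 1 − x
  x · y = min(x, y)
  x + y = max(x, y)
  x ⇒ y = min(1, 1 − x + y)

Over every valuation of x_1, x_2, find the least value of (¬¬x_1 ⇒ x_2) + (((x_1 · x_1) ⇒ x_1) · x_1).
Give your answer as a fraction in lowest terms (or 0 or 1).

Take x_1 = 2/5, x_2 = 0:
¬x_1 = ¬2/5 = 3/5
¬¬x_1 = ¬3/5 = 2/5
¬¬x_1 ⇒ x_2 = 2/5 ⇒ 0 = 3/5
x_1 · x_1 = 2/5 · 2/5 = 2/5
(x_1 · x_1) ⇒ x_1 = 2/5 ⇒ 2/5 = 1
((x_1 · x_1) ⇒ x_1) · x_1 = 1 · 2/5 = 2/5
(¬¬x_1 ⇒ x_2) + (((x_1 · x_1) ⇒ x_1) · x_1) = 3/5 + 2/5 = 3/5
No assignment yields a value below 3/5, so this is the minimum.

3/5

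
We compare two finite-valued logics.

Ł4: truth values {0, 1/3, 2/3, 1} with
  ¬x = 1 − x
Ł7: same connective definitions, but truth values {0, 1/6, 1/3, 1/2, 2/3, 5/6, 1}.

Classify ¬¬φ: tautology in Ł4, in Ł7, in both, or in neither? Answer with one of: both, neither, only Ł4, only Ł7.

neither

In Ł4: at φ = 0 the value is 0 — not a tautology.
In Ł7: at φ = 0 the value is 0 — not a tautology.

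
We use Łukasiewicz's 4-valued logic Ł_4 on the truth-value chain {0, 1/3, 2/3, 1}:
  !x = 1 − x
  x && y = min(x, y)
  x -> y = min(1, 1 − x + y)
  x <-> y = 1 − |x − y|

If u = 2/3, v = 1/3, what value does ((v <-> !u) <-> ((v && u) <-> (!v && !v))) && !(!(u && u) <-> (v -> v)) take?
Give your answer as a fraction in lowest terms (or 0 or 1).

2/3

!u = !2/3 = 1/3
v <-> !u = 1/3 <-> 1/3 = 1
v && u = 1/3 && 2/3 = 1/3
!v = !1/3 = 2/3
!v = !1/3 = 2/3
!v && !v = 2/3 && 2/3 = 2/3
(v && u) <-> (!v && !v) = 1/3 <-> 2/3 = 2/3
(v <-> !u) <-> ((v && u) <-> (!v && !v)) = 1 <-> 2/3 = 2/3
u && u = 2/3 && 2/3 = 2/3
!(u && u) = !2/3 = 1/3
v -> v = 1/3 -> 1/3 = 1
!(u && u) <-> (v -> v) = 1/3 <-> 1 = 1/3
!(!(u && u) <-> (v -> v)) = !1/3 = 2/3
((v <-> !u) <-> ((v && u) <-> (!v && !v))) && !(!(u && u) <-> (v -> v)) = 2/3 && 2/3 = 2/3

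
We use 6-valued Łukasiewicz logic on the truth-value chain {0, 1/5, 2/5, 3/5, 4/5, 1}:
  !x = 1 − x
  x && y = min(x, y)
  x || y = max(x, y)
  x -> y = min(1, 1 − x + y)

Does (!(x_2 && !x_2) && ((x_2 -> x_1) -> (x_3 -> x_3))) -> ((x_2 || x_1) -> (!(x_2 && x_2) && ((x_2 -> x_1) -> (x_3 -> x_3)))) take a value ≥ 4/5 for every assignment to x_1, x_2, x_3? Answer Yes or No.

Counterexample: take x_1 = 0, x_2 = 4/5, x_3 = 0.
!x_2 = !4/5 = 1/5
x_2 && !x_2 = 4/5 && 1/5 = 1/5
!(x_2 && !x_2) = !1/5 = 4/5
x_2 -> x_1 = 4/5 -> 0 = 1/5
x_3 -> x_3 = 0 -> 0 = 1
(x_2 -> x_1) -> (x_3 -> x_3) = 1/5 -> 1 = 1
!(x_2 && !x_2) && ((x_2 -> x_1) -> (x_3 -> x_3)) = 4/5 && 1 = 4/5
x_2 || x_1 = 4/5 || 0 = 4/5
x_2 && x_2 = 4/5 && 4/5 = 4/5
!(x_2 && x_2) = !4/5 = 1/5
x_2 -> x_1 = 4/5 -> 0 = 1/5
x_3 -> x_3 = 0 -> 0 = 1
(x_2 -> x_1) -> (x_3 -> x_3) = 1/5 -> 1 = 1
!(x_2 && x_2) && ((x_2 -> x_1) -> (x_3 -> x_3)) = 1/5 && 1 = 1/5
(x_2 || x_1) -> (!(x_2 && x_2) && ((x_2 -> x_1) -> (x_3 -> x_3))) = 4/5 -> 1/5 = 2/5
(!(x_2 && !x_2) && ((x_2 -> x_1) -> (x_3 -> x_3))) -> ((x_2 || x_1) -> (!(x_2 && x_2) && ((x_2 -> x_1) -> (x_3 -> x_3)))) = 4/5 -> 2/5 = 3/5
This gives 3/5, which is below 4/5.

No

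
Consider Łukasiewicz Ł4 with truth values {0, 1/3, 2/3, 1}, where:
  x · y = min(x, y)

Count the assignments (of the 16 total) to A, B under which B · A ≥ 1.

1

A = 0, B = 0 ↦ 0  <
A = 0, B = 1/3 ↦ 0  <
A = 0, B = 2/3 ↦ 0  <
A = 0, B = 1 ↦ 0  <
A = 1/3, B = 0 ↦ 0  <
A = 1/3, B = 1/3 ↦ 1/3  <
A = 1/3, B = 2/3 ↦ 1/3  <
A = 1/3, B = 1 ↦ 1/3  <
A = 2/3, B = 0 ↦ 0  <
A = 2/3, B = 1/3 ↦ 1/3  <
A = 2/3, B = 2/3 ↦ 2/3  <
A = 2/3, B = 1 ↦ 2/3  <
A = 1, B = 0 ↦ 0  <
A = 1, B = 1/3 ↦ 1/3  <
A = 1, B = 2/3 ↦ 2/3  <
A = 1, B = 1 ↦ 1  ≥
So 1 of the 16 assignments meets the threshold.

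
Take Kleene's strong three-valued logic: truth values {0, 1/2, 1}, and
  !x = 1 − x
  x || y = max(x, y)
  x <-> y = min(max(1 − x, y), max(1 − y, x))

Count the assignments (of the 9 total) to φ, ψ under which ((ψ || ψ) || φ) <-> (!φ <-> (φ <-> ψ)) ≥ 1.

φ = 0, ψ = 0 ↦ 0  <
φ = 0, ψ = 1/2 ↦ 1/2  <
φ = 0, ψ = 1 ↦ 0  <
φ = 1/2, ψ = 0 ↦ 1/2  <
φ = 1/2, ψ = 1/2 ↦ 1/2  <
φ = 1/2, ψ = 1 ↦ 1/2  <
φ = 1, ψ = 0 ↦ 1  ≥
φ = 1, ψ = 1/2 ↦ 1/2  <
φ = 1, ψ = 1 ↦ 0  <
So 1 of the 9 assignments meets the threshold.

1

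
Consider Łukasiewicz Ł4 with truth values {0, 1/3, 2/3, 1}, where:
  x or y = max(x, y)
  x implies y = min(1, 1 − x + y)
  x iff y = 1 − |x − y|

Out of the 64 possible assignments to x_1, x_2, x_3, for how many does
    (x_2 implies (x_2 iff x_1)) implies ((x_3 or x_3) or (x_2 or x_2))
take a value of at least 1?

31

value 1: 31 assignments (counts)
value 2/3: 17 assignments
value 1/3: 12 assignments
value 0: 4 assignments
So 31 of the 64 assignments meet the threshold.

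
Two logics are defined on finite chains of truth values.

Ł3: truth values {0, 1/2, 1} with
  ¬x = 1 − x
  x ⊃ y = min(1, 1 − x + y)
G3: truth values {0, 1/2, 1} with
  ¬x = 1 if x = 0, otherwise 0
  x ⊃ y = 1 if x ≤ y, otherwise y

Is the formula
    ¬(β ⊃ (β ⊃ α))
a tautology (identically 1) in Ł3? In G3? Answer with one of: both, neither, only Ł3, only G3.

In Ł3: at α = 0, β = 0 the value is 0 — not a tautology.
In G3: at α = 0, β = 0 the value is 0 — not a tautology.

neither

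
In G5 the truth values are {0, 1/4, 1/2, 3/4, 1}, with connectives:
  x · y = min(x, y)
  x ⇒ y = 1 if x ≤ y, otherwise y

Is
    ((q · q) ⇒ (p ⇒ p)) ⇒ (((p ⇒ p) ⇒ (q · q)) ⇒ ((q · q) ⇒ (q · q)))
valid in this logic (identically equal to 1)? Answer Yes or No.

At p = 3/4, q = 1/2, for instance:
q · q = 1/2 · 1/2 = 1/2
p ⇒ p = 3/4 ⇒ 3/4 = 1
(q · q) ⇒ (p ⇒ p) = 1/2 ⇒ 1 = 1
q · q = 1/2 · 1/2 = 1/2
(p ⇒ p) ⇒ (q · q) = 1 ⇒ 1/2 = 1/2
(q · q) ⇒ (q · q) = 1/2 ⇒ 1/2 = 1
((p ⇒ p) ⇒ (q · q)) ⇒ ((q · q) ⇒ (q · q)) = 1/2 ⇒ 1 = 1
((q · q) ⇒ (p ⇒ p)) ⇒ (((p ⇒ p) ⇒ (q · q)) ⇒ ((q · q) ⇒ (q · q))) = 1 ⇒ 1 = 1
and checking the remaining 24 assignments likewise gives ≥ 1 in every case.

Yes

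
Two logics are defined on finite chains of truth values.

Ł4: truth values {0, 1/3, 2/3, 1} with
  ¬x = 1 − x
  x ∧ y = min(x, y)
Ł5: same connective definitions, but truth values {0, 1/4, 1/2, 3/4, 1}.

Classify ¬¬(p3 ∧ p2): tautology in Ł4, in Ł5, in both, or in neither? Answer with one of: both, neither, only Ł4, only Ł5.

neither

In Ł4: at p2 = 0, p3 = 0 the value is 0 — not a tautology.
In Ł5: at p2 = 0, p3 = 0 the value is 0 — not a tautology.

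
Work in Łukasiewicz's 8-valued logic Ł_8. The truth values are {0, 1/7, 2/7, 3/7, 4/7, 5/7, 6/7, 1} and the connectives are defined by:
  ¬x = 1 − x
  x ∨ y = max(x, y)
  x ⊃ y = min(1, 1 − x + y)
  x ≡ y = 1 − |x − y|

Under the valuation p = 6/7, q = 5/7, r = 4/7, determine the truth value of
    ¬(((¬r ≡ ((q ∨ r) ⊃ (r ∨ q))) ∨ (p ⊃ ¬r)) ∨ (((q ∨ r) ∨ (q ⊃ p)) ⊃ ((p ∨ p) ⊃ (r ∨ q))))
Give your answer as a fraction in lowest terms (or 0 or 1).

1/7

¬r = ¬4/7 = 3/7
q ∨ r = 5/7 ∨ 4/7 = 5/7
r ∨ q = 4/7 ∨ 5/7 = 5/7
(q ∨ r) ⊃ (r ∨ q) = 5/7 ⊃ 5/7 = 1
¬r ≡ ((q ∨ r) ⊃ (r ∨ q)) = 3/7 ≡ 1 = 3/7
¬r = ¬4/7 = 3/7
p ⊃ ¬r = 6/7 ⊃ 3/7 = 4/7
(¬r ≡ ((q ∨ r) ⊃ (r ∨ q))) ∨ (p ⊃ ¬r) = 3/7 ∨ 4/7 = 4/7
q ∨ r = 5/7 ∨ 4/7 = 5/7
q ⊃ p = 5/7 ⊃ 6/7 = 1
(q ∨ r) ∨ (q ⊃ p) = 5/7 ∨ 1 = 1
p ∨ p = 6/7 ∨ 6/7 = 6/7
r ∨ q = 4/7 ∨ 5/7 = 5/7
(p ∨ p) ⊃ (r ∨ q) = 6/7 ⊃ 5/7 = 6/7
((q ∨ r) ∨ (q ⊃ p)) ⊃ ((p ∨ p) ⊃ (r ∨ q)) = 1 ⊃ 6/7 = 6/7
((¬r ≡ ((q ∨ r) ⊃ (r ∨ q))) ∨ (p ⊃ ¬r)) ∨ (((q ∨ r) ∨ (q ⊃ p)) ⊃ ((p ∨ p) ⊃ (r ∨ q))) = 4/7 ∨ 6/7 = 6/7
¬(((¬r ≡ ((q ∨ r) ⊃ (r ∨ q))) ∨ (p ⊃ ¬r)) ∨ (((q ∨ r) ∨ (q ⊃ p)) ⊃ ((p ∨ p) ⊃ (r ∨ q)))) = ¬6/7 = 1/7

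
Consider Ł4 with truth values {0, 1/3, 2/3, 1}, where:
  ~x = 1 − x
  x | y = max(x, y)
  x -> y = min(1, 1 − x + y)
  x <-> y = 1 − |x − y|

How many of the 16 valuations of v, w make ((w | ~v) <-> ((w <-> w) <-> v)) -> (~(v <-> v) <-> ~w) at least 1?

11

v = 0, w = 0 ↦ 1  ≥
v = 0, w = 1/3 ↦ 1  ≥
v = 0, w = 2/3 ↦ 1  ≥
v = 0, w = 1 ↦ 1  ≥
v = 1/3, w = 0 ↦ 1/3  <
v = 1/3, w = 1/3 ↦ 2/3  <
v = 1/3, w = 2/3 ↦ 1  ≥
v = 1/3, w = 1 ↦ 1  ≥
v = 2/3, w = 0 ↦ 1/3  <
v = 2/3, w = 1/3 ↦ 2/3  <
v = 2/3, w = 2/3 ↦ 2/3  <
v = 2/3, w = 1 ↦ 1  ≥
v = 1, w = 0 ↦ 1  ≥
v = 1, w = 1/3 ↦ 1  ≥
v = 1, w = 2/3 ↦ 1  ≥
v = 1, w = 1 ↦ 1  ≥
So 11 of the 16 assignments meet the threshold.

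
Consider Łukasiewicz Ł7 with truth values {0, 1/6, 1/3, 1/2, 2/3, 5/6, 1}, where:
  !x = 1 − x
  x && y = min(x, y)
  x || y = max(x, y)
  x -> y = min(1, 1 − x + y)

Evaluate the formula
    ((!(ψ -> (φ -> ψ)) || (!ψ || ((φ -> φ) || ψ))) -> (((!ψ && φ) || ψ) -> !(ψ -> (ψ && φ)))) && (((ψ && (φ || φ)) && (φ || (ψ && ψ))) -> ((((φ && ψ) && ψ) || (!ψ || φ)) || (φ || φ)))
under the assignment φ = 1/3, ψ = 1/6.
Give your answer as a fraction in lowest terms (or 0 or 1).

φ -> ψ = 1/3 -> 1/6 = 5/6
ψ -> (φ -> ψ) = 1/6 -> 5/6 = 1
!(ψ -> (φ -> ψ)) = !1 = 0
!ψ = !1/6 = 5/6
φ -> φ = 1/3 -> 1/3 = 1
(φ -> φ) || ψ = 1 || 1/6 = 1
!ψ || ((φ -> φ) || ψ) = 5/6 || 1 = 1
!(ψ -> (φ -> ψ)) || (!ψ || ((φ -> φ) || ψ)) = 0 || 1 = 1
!ψ = !1/6 = 5/6
!ψ && φ = 5/6 && 1/3 = 1/3
(!ψ && φ) || ψ = 1/3 || 1/6 = 1/3
ψ && φ = 1/6 && 1/3 = 1/6
ψ -> (ψ && φ) = 1/6 -> 1/6 = 1
!(ψ -> (ψ && φ)) = !1 = 0
((!ψ && φ) || ψ) -> !(ψ -> (ψ && φ)) = 1/3 -> 0 = 2/3
(!(ψ -> (φ -> ψ)) || (!ψ || ((φ -> φ) || ψ))) -> (((!ψ && φ) || ψ) -> !(ψ -> (ψ && φ))) = 1 -> 2/3 = 2/3
φ || φ = 1/3 || 1/3 = 1/3
ψ && (φ || φ) = 1/6 && 1/3 = 1/6
ψ && ψ = 1/6 && 1/6 = 1/6
φ || (ψ && ψ) = 1/3 || 1/6 = 1/3
(ψ && (φ || φ)) && (φ || (ψ && ψ)) = 1/6 && 1/3 = 1/6
φ && ψ = 1/3 && 1/6 = 1/6
(φ && ψ) && ψ = 1/6 && 1/6 = 1/6
!ψ = !1/6 = 5/6
!ψ || φ = 5/6 || 1/3 = 5/6
((φ && ψ) && ψ) || (!ψ || φ) = 1/6 || 5/6 = 5/6
φ || φ = 1/3 || 1/3 = 1/3
(((φ && ψ) && ψ) || (!ψ || φ)) || (φ || φ) = 5/6 || 1/3 = 5/6
((ψ && (φ || φ)) && (φ || (ψ && ψ))) -> ((((φ && ψ) && ψ) || (!ψ || φ)) || (φ || φ)) = 1/6 -> 5/6 = 1
((!(ψ -> (φ -> ψ)) || (!ψ || ((φ -> φ) || ψ))) -> (((!ψ && φ) || ψ) -> !(ψ -> (ψ && φ)))) && (((ψ && (φ || φ)) && (φ || (ψ && ψ))) -> ((((φ && ψ) && ψ) || (!ψ || φ)) || (φ || φ))) = 2/3 && 1 = 2/3

2/3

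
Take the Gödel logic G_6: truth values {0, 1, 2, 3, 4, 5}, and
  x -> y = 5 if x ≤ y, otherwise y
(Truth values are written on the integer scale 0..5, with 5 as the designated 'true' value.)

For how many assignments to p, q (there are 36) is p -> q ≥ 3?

24

value 5: 21 assignments (counts)
value 4: 1 assignment (counts)
value 3: 2 assignments (counts)
value 2: 3 assignments
value 1: 4 assignments
value 0: 5 assignments
So 24 of the 36 assignments meet the threshold.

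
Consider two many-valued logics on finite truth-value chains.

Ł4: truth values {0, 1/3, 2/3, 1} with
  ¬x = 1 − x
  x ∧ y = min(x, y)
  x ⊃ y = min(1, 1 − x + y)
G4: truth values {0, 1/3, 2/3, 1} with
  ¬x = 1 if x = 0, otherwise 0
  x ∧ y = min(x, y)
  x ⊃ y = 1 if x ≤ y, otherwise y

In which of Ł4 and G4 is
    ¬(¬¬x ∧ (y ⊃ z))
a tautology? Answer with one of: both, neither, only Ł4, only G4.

neither

In Ł4: at x = 1/3, y = 0, z = 0 the value is 2/3 — not a tautology.
In G4: at x = 1/3, y = 0, z = 0 the value is 0 — not a tautology.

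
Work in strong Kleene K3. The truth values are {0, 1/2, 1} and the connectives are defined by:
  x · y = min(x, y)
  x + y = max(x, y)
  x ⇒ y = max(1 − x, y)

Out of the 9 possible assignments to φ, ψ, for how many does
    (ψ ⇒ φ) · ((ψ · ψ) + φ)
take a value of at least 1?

φ = 0, ψ = 0 ↦ 0  <
φ = 0, ψ = 1/2 ↦ 1/2  <
φ = 0, ψ = 1 ↦ 0  <
φ = 1/2, ψ = 0 ↦ 1/2  <
φ = 1/2, ψ = 1/2 ↦ 1/2  <
φ = 1/2, ψ = 1 ↦ 1/2  <
φ = 1, ψ = 0 ↦ 1  ≥
φ = 1, ψ = 1/2 ↦ 1  ≥
φ = 1, ψ = 1 ↦ 1  ≥
So 3 of the 9 assignments meet the threshold.

3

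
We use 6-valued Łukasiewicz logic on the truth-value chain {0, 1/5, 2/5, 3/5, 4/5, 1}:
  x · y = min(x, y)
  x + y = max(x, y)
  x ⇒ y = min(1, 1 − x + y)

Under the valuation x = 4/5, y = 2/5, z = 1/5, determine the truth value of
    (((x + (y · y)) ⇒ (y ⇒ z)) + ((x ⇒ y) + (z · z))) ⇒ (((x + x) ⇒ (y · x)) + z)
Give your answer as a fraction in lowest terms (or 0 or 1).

y · y = 2/5 · 2/5 = 2/5
x + (y · y) = 4/5 + 2/5 = 4/5
y ⇒ z = 2/5 ⇒ 1/5 = 4/5
(x + (y · y)) ⇒ (y ⇒ z) = 4/5 ⇒ 4/5 = 1
x ⇒ y = 4/5 ⇒ 2/5 = 3/5
z · z = 1/5 · 1/5 = 1/5
(x ⇒ y) + (z · z) = 3/5 + 1/5 = 3/5
((x + (y · y)) ⇒ (y ⇒ z)) + ((x ⇒ y) + (z · z)) = 1 + 3/5 = 1
x + x = 4/5 + 4/5 = 4/5
y · x = 2/5 · 4/5 = 2/5
(x + x) ⇒ (y · x) = 4/5 ⇒ 2/5 = 3/5
((x + x) ⇒ (y · x)) + z = 3/5 + 1/5 = 3/5
(((x + (y · y)) ⇒ (y ⇒ z)) + ((x ⇒ y) + (z · z))) ⇒ (((x + x) ⇒ (y · x)) + z) = 1 ⇒ 3/5 = 3/5

3/5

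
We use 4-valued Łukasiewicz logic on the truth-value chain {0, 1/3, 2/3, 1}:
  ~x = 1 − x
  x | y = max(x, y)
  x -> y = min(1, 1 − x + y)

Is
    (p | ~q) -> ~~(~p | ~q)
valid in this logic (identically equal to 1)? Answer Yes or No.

No

Counterexample: take p = 2/3, q = 2/3.
~q = ~2/3 = 1/3
p | ~q = 2/3 | 1/3 = 2/3
~p = ~2/3 = 1/3
~q = ~2/3 = 1/3
~p | ~q = 1/3 | 1/3 = 1/3
~(~p | ~q) = ~1/3 = 2/3
~~(~p | ~q) = ~2/3 = 1/3
(p | ~q) -> ~~(~p | ~q) = 2/3 -> 1/3 = 2/3
This gives 2/3 ≠ 1.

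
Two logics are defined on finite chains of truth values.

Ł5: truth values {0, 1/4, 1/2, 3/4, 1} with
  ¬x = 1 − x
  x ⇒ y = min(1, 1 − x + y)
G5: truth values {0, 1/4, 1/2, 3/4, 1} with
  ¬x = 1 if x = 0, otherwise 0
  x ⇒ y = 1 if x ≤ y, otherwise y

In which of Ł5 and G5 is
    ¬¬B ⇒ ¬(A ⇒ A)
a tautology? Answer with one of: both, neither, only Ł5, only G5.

In Ł5: at A = 0, B = 1/4 the value is 3/4 — not a tautology.
In G5: at A = 0, B = 1/4 the value is 0 — not a tautology.

neither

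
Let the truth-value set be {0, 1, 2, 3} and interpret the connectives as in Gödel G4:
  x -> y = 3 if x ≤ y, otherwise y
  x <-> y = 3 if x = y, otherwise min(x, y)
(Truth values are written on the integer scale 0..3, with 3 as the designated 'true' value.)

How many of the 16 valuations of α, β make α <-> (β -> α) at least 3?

10

α = 0, β = 0 ↦ 0  <
α = 0, β = 1 ↦ 3  ≥
α = 0, β = 2 ↦ 3  ≥
α = 0, β = 3 ↦ 3  ≥
α = 1, β = 0 ↦ 1  <
α = 1, β = 1 ↦ 1  <
α = 1, β = 2 ↦ 3  ≥
α = 1, β = 3 ↦ 3  ≥
α = 2, β = 0 ↦ 2  <
α = 2, β = 1 ↦ 2  <
α = 2, β = 2 ↦ 2  <
α = 2, β = 3 ↦ 3  ≥
α = 3, β = 0 ↦ 3  ≥
α = 3, β = 1 ↦ 3  ≥
α = 3, β = 2 ↦ 3  ≥
α = 3, β = 3 ↦ 3  ≥
So 10 of the 16 assignments meet the threshold.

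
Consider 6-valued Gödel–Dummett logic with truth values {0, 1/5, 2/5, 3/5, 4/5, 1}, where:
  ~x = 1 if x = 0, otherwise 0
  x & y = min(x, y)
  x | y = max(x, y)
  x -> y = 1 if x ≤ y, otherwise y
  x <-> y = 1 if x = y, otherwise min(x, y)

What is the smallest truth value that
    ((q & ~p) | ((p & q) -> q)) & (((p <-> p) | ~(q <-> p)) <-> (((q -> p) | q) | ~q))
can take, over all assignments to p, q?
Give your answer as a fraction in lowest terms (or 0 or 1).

1/5

Take p = 0, q = 1/5:
~p = ~0 = 1
q & ~p = 1/5 & 1 = 1/5
p & q = 0 & 1/5 = 0
(p & q) -> q = 0 -> 1/5 = 1
(q & ~p) | ((p & q) -> q) = 1/5 | 1 = 1
p <-> p = 0 <-> 0 = 1
q <-> p = 1/5 <-> 0 = 0
~(q <-> p) = ~0 = 1
(p <-> p) | ~(q <-> p) = 1 | 1 = 1
q -> p = 1/5 -> 0 = 0
(q -> p) | q = 0 | 1/5 = 1/5
~q = ~1/5 = 0
((q -> p) | q) | ~q = 1/5 | 0 = 1/5
((p <-> p) | ~(q <-> p)) <-> (((q -> p) | q) | ~q) = 1 <-> 1/5 = 1/5
((q & ~p) | ((p & q) -> q)) & (((p <-> p) | ~(q <-> p)) <-> (((q -> p) | q) | ~q)) = 1 & 1/5 = 1/5
No assignment yields a value below 1/5, so this is the minimum.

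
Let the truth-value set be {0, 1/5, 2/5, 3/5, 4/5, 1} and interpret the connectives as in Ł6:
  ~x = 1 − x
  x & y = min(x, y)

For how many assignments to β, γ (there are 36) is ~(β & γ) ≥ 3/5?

27

value 1: 11 assignments (counts)
value 4/5: 9 assignments (counts)
value 3/5: 7 assignments (counts)
value 2/5: 5 assignments
value 1/5: 3 assignments
value 0: 1 assignment
So 27 of the 36 assignments meet the threshold.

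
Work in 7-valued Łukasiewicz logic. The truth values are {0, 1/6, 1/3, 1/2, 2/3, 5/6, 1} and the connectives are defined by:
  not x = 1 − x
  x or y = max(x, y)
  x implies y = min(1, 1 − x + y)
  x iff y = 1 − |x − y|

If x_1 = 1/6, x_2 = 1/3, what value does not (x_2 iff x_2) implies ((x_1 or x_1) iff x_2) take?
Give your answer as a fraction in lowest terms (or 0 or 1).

x_2 iff x_2 = 1/3 iff 1/3 = 1
not (x_2 iff x_2) = not 1 = 0
x_1 or x_1 = 1/6 or 1/6 = 1/6
(x_1 or x_1) iff x_2 = 1/6 iff 1/3 = 5/6
not (x_2 iff x_2) implies ((x_1 or x_1) iff x_2) = 0 implies 5/6 = 1

1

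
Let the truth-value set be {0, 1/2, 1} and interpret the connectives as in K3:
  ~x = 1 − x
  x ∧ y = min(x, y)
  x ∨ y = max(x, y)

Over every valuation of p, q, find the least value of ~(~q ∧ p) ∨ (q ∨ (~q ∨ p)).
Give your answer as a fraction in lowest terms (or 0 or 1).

1/2

Take p = 1/2, q = 1/2:
~q = ~1/2 = 1/2
~q ∧ p = 1/2 ∧ 1/2 = 1/2
~(~q ∧ p) = ~1/2 = 1/2
~q = ~1/2 = 1/2
~q ∨ p = 1/2 ∨ 1/2 = 1/2
q ∨ (~q ∨ p) = 1/2 ∨ 1/2 = 1/2
~(~q ∧ p) ∨ (q ∨ (~q ∨ p)) = 1/2 ∨ 1/2 = 1/2
No assignment yields a value below 1/2, so this is the minimum.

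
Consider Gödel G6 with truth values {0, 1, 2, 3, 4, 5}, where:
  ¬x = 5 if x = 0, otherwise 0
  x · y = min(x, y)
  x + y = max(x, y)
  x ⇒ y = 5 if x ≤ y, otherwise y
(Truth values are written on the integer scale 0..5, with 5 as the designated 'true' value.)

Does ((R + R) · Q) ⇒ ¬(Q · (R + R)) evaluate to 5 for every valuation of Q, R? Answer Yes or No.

Counterexample: take Q = 1, R = 1.
R + R = 1 + 1 = 1
(R + R) · Q = 1 · 1 = 1
Q · (R + R) = 1 · 1 = 1
¬(Q · (R + R)) = ¬1 = 0
((R + R) · Q) ⇒ ¬(Q · (R + R)) = 1 ⇒ 0 = 0
This gives 0 ≠ 5.

No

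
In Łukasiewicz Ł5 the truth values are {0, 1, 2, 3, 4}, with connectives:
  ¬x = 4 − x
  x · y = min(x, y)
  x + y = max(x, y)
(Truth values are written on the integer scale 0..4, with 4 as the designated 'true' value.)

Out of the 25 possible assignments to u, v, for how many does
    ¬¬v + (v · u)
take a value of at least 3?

value 4: 5 assignments (counts)
value 3: 5 assignments (counts)
value 2: 5 assignments
value 1: 5 assignments
value 0: 5 assignments
So 10 of the 25 assignments meet the threshold.

10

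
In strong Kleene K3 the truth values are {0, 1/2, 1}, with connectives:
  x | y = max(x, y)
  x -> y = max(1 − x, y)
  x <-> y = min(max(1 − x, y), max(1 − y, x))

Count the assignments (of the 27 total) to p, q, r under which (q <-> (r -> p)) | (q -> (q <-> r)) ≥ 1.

16

value 1: 16 assignments (counts)
value 1/2: 11 assignments
So 16 of the 27 assignments meet the threshold.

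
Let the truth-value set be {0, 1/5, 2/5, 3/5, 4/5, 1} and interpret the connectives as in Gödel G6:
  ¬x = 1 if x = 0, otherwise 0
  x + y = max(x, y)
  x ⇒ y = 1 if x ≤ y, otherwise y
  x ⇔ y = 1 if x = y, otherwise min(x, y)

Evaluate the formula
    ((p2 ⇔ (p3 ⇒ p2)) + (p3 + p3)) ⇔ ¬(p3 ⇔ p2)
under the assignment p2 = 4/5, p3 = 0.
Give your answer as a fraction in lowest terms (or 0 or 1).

p3 ⇒ p2 = 0 ⇒ 4/5 = 1
p2 ⇔ (p3 ⇒ p2) = 4/5 ⇔ 1 = 4/5
p3 + p3 = 0 + 0 = 0
(p2 ⇔ (p3 ⇒ p2)) + (p3 + p3) = 4/5 + 0 = 4/5
p3 ⇔ p2 = 0 ⇔ 4/5 = 0
¬(p3 ⇔ p2) = ¬0 = 1
((p2 ⇔ (p3 ⇒ p2)) + (p3 + p3)) ⇔ ¬(p3 ⇔ p2) = 4/5 ⇔ 1 = 4/5

4/5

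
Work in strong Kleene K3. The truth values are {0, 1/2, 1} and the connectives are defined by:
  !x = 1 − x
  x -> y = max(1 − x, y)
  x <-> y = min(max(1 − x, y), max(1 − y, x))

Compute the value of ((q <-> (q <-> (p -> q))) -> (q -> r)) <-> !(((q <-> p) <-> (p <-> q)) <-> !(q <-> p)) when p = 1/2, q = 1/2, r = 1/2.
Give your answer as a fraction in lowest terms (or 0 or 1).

1/2

p -> q = 1/2 -> 1/2 = 1/2
q <-> (p -> q) = 1/2 <-> 1/2 = 1/2
q <-> (q <-> (p -> q)) = 1/2 <-> 1/2 = 1/2
q -> r = 1/2 -> 1/2 = 1/2
(q <-> (q <-> (p -> q))) -> (q -> r) = 1/2 -> 1/2 = 1/2
q <-> p = 1/2 <-> 1/2 = 1/2
p <-> q = 1/2 <-> 1/2 = 1/2
(q <-> p) <-> (p <-> q) = 1/2 <-> 1/2 = 1/2
q <-> p = 1/2 <-> 1/2 = 1/2
!(q <-> p) = !1/2 = 1/2
((q <-> p) <-> (p <-> q)) <-> !(q <-> p) = 1/2 <-> 1/2 = 1/2
!(((q <-> p) <-> (p <-> q)) <-> !(q <-> p)) = !1/2 = 1/2
((q <-> (q <-> (p -> q))) -> (q -> r)) <-> !(((q <-> p) <-> (p <-> q)) <-> !(q <-> p)) = 1/2 <-> 1/2 = 1/2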